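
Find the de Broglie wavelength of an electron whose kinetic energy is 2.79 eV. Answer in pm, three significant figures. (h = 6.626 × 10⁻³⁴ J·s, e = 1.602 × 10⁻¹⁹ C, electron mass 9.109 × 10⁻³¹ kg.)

KE = 2.79 eV = 4.470 × 10⁻¹⁹ J.
p = √(2mKE) = √(2 × 9.109 × 10⁻³¹ × 4.470 × 10⁻¹⁹) = 9.024 × 10⁻²⁵ kg·m/s.
λ = h/p = 6.626 × 10⁻³⁴ / 9.024 × 10⁻²⁵ = 7.34 × 10⁻¹⁰ m = 734 pm.

λ = 734 pm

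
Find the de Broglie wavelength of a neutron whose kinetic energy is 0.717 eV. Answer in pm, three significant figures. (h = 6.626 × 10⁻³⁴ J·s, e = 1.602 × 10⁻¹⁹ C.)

λ = 33.8 pm

KE = 0.717 eV = 1.149 × 10⁻¹⁹ J.
p = √(2mKE) = √(2 × 1.675 × 10⁻²⁷ × 1.149 × 10⁻¹⁹) = 1.962 × 10⁻²³ kg·m/s.
λ = h/p = 6.626 × 10⁻³⁴ / 1.962 × 10⁻²³ = 3.38 × 10⁻¹¹ m = 33.8 pm.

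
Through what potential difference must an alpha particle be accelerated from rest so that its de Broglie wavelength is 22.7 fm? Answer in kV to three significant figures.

p = h/λ = 6.626 × 10⁻³⁴ / 2.270 × 10⁻¹⁴ = 2.919 × 10⁻²⁰ kg·m/s.
KE = p²/(2m) = 6.411 × 10⁻¹⁴ J.
V = KE/2e = 6.411 × 10⁻¹⁴ / (2 × 1.602 × 10⁻¹⁹) = 200 kV.

V = 200 kV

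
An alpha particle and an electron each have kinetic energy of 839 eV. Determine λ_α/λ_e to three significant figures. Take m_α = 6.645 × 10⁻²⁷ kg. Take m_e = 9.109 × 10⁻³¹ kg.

At fixed KE, p = √(2mKE) so λ = h/p ∝ 1/√m.
λ_α/λ_e = √(m_e/m_α) = √(9.109 × 10⁻³¹/6.645 × 10⁻²⁷) = √(1.371 × 10⁻⁴) = 0.0117.

λ_α/λ_e = 0.0117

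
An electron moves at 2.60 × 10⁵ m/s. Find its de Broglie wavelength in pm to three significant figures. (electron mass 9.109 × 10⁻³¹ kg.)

p = mv = 9.109 × 10⁻³¹ × 2.60 × 10⁵ = 2.368 × 10⁻²⁵ kg·m/s.
λ = h/p = 6.626 × 10⁻³⁴ / 2.368 × 10⁻²⁵ = 2.80 × 10⁻⁹ m = 2800 pm.

λ = 2800 pm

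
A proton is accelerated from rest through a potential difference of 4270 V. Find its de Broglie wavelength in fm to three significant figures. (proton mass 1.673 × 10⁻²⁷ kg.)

λ = 438 fm

KE = eV = 1.602 × 10⁻¹⁹ × 4270 = 6.841 × 10⁻¹⁶ J.
p = √(2mKE) = √(2 × 1.673 × 10⁻²⁷ × 6.841 × 10⁻¹⁶) = 1.513 × 10⁻²¹ kg·m/s.
λ = h/p = 6.626 × 10⁻³⁴ / 1.513 × 10⁻²¹ = 4.38 × 10⁻¹³ m = 438 fm.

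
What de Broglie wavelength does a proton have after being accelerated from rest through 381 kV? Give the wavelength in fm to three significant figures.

λ = 46.4 fm

KE = eV = 1.602 × 10⁻¹⁹ × 3.810 × 10⁵ = 6.104 × 10⁻¹⁴ J.
p = √(2mKE) = √(2 × 1.673 × 10⁻²⁷ × 6.104 × 10⁻¹⁴) = 1.429 × 10⁻²⁰ kg·m/s.
λ = h/p = 6.626 × 10⁻³⁴ / 1.429 × 10⁻²⁰ = 4.64 × 10⁻¹⁴ m = 46.4 fm.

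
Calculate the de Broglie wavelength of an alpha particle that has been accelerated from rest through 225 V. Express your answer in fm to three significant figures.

λ = 677 fm

KE = 2eV = 2 × 1.602 × 10⁻¹⁹ × 225.0 = 7.209 × 10⁻¹⁷ J.
p = √(2mKE) = √(2 × 6.645 × 10⁻²⁷ × 7.209 × 10⁻¹⁷) = 9.788 × 10⁻²² kg·m/s.
λ = h/p = 6.626 × 10⁻³⁴ / 9.788 × 10⁻²² = 6.77 × 10⁻¹³ m = 677 fm.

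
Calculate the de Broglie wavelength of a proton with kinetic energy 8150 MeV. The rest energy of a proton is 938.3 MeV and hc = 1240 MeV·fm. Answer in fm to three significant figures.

Total energy E = KE + m₀c² = 8150 + 938.3 = 9088.3 MeV.
(pc)² = E² − (m₀c²)² = (9088.3)² − (938.3)² = 8.172 × 10⁷ MeV², so pc = 9040 MeV.
λ = hc/(pc) = 1240 MeV·fm / 9040 MeV = 0.137 fm.

λ = 0.137 fm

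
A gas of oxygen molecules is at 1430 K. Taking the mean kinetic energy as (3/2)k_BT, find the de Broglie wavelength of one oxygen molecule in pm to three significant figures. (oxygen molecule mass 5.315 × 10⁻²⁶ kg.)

λ = 11.8 pm

KE = (3/2)k_BT = 1.5 × 1.381 × 10⁻²³ × 1430 = 2.962 × 10⁻²⁰ J.
p = √(2mKE) = √(2 × 5.315 × 10⁻²⁶ × 2.962 × 10⁻²⁰) = 5.611 × 10⁻²³ kg·m/s.
λ = h/p = 1.18 × 10⁻¹¹ m = 11.8 pm.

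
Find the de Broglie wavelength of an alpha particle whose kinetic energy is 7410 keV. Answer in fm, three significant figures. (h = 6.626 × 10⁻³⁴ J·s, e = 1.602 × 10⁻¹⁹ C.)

KE = 7410 keV = 1.187 × 10⁻¹² J.
p = √(2mKE) = √(2 × 6.645 × 10⁻²⁷ × 1.187 × 10⁻¹²) = 1.256 × 10⁻¹⁹ kg·m/s.
λ = h/p = 6.626 × 10⁻³⁴ / 1.256 × 10⁻¹⁹ = 5.28 × 10⁻¹⁵ m = 5.28 fm.

λ = 5.28 fm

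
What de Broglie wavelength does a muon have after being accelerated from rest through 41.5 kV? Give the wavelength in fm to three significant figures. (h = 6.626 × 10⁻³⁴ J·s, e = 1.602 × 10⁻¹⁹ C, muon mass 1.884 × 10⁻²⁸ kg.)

KE = eV = 1.602 × 10⁻¹⁹ × 4.150 × 10⁴ = 6.648 × 10⁻¹⁵ J.
p = √(2mKE) = √(2 × 1.884 × 10⁻²⁸ × 6.648 × 10⁻¹⁵) = 1.583 × 10⁻²¹ kg·m/s.
λ = h/p = 6.626 × 10⁻³⁴ / 1.583 × 10⁻²¹ = 4.19 × 10⁻¹³ m = 419 fm.

λ = 419 fm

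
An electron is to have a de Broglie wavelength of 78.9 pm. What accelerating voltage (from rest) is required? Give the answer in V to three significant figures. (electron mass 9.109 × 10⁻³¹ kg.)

V = 242 V

p = h/λ = 6.626 × 10⁻³⁴ / 7.890 × 10⁻¹¹ = 8.398 × 10⁻²⁴ kg·m/s.
KE = p²/(2m) = 3.871 × 10⁻¹⁷ J.
V = KE/e = 3.871 × 10⁻¹⁷ / (1.602 × 10⁻¹⁹) = 242 V.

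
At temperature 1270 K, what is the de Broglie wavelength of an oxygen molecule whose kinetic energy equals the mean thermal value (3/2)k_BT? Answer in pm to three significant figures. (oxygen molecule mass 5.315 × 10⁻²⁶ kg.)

KE = (3/2)k_BT = 1.5 × 1.381 × 10⁻²³ × 1270 = 2.631 × 10⁻²⁰ J.
p = √(2mKE) = √(2 × 5.315 × 10⁻²⁶ × 2.631 × 10⁻²⁰) = 5.288 × 10⁻²³ kg·m/s.
λ = h/p = 1.25 × 10⁻¹¹ m = 12.5 pm.

λ = 12.5 pm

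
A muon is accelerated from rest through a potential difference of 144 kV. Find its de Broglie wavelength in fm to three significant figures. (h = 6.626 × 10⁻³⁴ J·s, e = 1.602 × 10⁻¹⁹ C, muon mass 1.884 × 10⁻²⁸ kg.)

λ = 225 fm

KE = eV = 1.602 × 10⁻¹⁹ × 1.440 × 10⁵ = 2.307 × 10⁻¹⁴ J.
p = √(2mKE) = √(2 × 1.884 × 10⁻²⁸ × 2.307 × 10⁻¹⁴) = 2.948 × 10⁻²¹ kg·m/s.
λ = h/p = 6.626 × 10⁻³⁴ / 2.948 × 10⁻²¹ = 2.25 × 10⁻¹³ m = 225 fm.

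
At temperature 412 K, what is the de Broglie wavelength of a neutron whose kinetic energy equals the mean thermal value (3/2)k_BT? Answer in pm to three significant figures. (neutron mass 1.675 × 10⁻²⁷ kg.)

λ = 124 pm

KE = (3/2)k_BT = 1.5 × 1.381 × 10⁻²³ × 412 = 8.535 × 10⁻²¹ J.
p = √(2mKE) = √(2 × 1.675 × 10⁻²⁷ × 8.535 × 10⁻²¹) = 5.347 × 10⁻²⁴ kg·m/s.
λ = h/p = 1.24 × 10⁻¹⁰ m = 124 pm.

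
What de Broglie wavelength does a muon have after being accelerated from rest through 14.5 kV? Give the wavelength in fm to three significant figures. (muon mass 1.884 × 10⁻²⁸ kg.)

KE = eV = 1.602 × 10⁻¹⁹ × 1.450 × 10⁴ = 2.323 × 10⁻¹⁵ J.
p = √(2mKE) = √(2 × 1.884 × 10⁻²⁸ × 2.323 × 10⁻¹⁵) = 9.356 × 10⁻²² kg·m/s.
λ = h/p = 6.626 × 10⁻³⁴ / 9.356 × 10⁻²² = 7.08 × 10⁻¹³ m = 708 fm.

λ = 708 fm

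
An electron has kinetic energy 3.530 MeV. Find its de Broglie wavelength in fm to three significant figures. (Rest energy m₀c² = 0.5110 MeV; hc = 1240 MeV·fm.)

Total energy E = KE + m₀c² = 3.530 + 0.5110 = 4.0410 MeV.
(pc)² = E² − (m₀c²)² = (4.0410)² − (0.5110)² = 16.07 MeV², so pc = 4.009 MeV.
λ = hc/(pc) = 1240 MeV·fm / 4.009 MeV = 309 fm.

λ = 309 fm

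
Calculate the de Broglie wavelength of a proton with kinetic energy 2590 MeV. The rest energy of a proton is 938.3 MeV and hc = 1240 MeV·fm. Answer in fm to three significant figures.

λ = 0.365 fm

Total energy E = KE + m₀c² = 2590 + 938.3 = 3528.3 MeV.
(pc)² = E² − (m₀c²)² = (3528.3)² − (938.3)² = 1.157 × 10⁷ MeV², so pc = 3401 MeV.
λ = hc/(pc) = 1240 MeV·fm / 3401 MeV = 0.365 fm.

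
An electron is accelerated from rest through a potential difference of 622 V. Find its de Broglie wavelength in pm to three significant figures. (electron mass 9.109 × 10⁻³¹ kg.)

λ = 49.2 pm

KE = eV = 1.602 × 10⁻¹⁹ × 622.0 = 9.964 × 10⁻¹⁷ J.
p = √(2mKE) = √(2 × 9.109 × 10⁻³¹ × 9.964 × 10⁻¹⁷) = 1.347 × 10⁻²³ kg·m/s.
λ = h/p = 6.626 × 10⁻³⁴ / 1.347 × 10⁻²³ = 4.92 × 10⁻¹¹ m = 49.2 pm.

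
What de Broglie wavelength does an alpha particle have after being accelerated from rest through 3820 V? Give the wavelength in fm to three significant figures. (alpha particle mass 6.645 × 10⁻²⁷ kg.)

λ = 164 fm

KE = 2eV = 2 × 1.602 × 10⁻¹⁹ × 3820 = 1.224 × 10⁻¹⁵ J.
p = √(2mKE) = √(2 × 6.645 × 10⁻²⁷ × 1.224 × 10⁻¹⁵) = 4.033 × 10⁻²¹ kg·m/s.
λ = h/p = 6.626 × 10⁻³⁴ / 4.033 × 10⁻²¹ = 1.64 × 10⁻¹³ m = 164 fm.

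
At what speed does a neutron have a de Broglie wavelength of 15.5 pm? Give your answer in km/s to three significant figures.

p = h/λ = 6.626 × 10⁻³⁴ / 1.550 × 10⁻¹¹ = 4.275 × 10⁻²³ kg·m/s.
v = p/m = 4.275 × 10⁻²³ / 1.675 × 10⁻²⁷ = 2.55 × 10⁴ m/s = 25.5 km/s.

v = 25.5 km/s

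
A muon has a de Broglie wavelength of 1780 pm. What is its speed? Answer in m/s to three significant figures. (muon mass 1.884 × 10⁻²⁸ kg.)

p = h/λ = 6.626 × 10⁻³⁴ / 1.780 × 10⁻⁹ = 3.722 × 10⁻²⁵ kg·m/s.
v = p/m = 3.722 × 10⁻²⁵ / 1.884 × 10⁻²⁸ = 1.98 × 10³ m/s = 1980 m/s.

v = 1980 m/s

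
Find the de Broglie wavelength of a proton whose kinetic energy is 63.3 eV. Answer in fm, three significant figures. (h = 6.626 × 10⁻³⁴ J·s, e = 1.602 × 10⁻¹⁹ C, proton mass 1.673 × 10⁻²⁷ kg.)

λ = 3600 fm

KE = 63.3 eV = 1.014 × 10⁻¹⁷ J.
p = √(2mKE) = √(2 × 1.673 × 10⁻²⁷ × 1.014 × 10⁻¹⁷) = 1.842 × 10⁻²² kg·m/s.
λ = h/p = 6.626 × 10⁻³⁴ / 1.842 × 10⁻²² = 3.60 × 10⁻¹² m = 3600 fm.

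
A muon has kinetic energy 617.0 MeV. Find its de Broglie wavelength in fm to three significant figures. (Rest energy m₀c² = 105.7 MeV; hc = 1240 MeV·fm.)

λ = 1.73 fm

Total energy E = KE + m₀c² = 617.0 + 105.7 = 722.7 MeV.
(pc)² = E² − (m₀c²)² = (722.7)² − (105.7)² = 5.111 × 10⁵ MeV², so pc = 714.9 MeV.
λ = hc/(pc) = 1240 MeV·fm / 714.9 MeV = 1.73 fm.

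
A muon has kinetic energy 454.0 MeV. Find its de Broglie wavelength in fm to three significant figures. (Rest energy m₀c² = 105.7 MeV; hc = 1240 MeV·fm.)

λ = 2.26 fm

Total energy E = KE + m₀c² = 454.0 + 105.7 = 559.7 MeV.
(pc)² = E² − (m₀c²)² = (559.7)² − (105.7)² = 3.021 × 10⁵ MeV², so pc = 549.6 MeV.
λ = hc/(pc) = 1240 MeV·fm / 549.6 MeV = 2.26 fm.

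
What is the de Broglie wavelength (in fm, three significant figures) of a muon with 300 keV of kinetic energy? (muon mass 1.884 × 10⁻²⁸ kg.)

λ = 156 fm

KE = 300 keV = 4.806 × 10⁻¹⁴ J.
p = √(2mKE) = √(2 × 1.884 × 10⁻²⁸ × 4.806 × 10⁻¹⁴) = 4.255 × 10⁻²¹ kg·m/s.
λ = h/p = 6.626 × 10⁻³⁴ / 4.255 × 10⁻²¹ = 1.56 × 10⁻¹³ m = 156 fm.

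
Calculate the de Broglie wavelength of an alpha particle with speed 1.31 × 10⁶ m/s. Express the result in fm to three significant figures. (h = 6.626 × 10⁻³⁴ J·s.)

p = mv = 6.645 × 10⁻²⁷ × 1.31 × 10⁶ = 8.705 × 10⁻²¹ kg·m/s.
λ = h/p = 6.626 × 10⁻³⁴ / 8.705 × 10⁻²¹ = 7.61 × 10⁻¹⁴ m = 76.1 fm.

λ = 76.1 fm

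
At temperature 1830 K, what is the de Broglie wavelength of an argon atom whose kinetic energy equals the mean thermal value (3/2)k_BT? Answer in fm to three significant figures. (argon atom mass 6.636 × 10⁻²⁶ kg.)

λ = 9340 fm

KE = (3/2)k_BT = 1.5 × 1.381 × 10⁻²³ × 1830 = 3.791 × 10⁻²⁰ J.
p = √(2mKE) = √(2 × 6.636 × 10⁻²⁶ × 3.791 × 10⁻²⁰) = 7.093 × 10⁻²³ kg·m/s.
λ = h/p = 9.34 × 10⁻¹² m = 9340 fm.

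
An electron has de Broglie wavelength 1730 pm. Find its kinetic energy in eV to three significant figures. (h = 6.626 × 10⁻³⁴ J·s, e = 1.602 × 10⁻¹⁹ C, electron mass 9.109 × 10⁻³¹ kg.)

p = h/λ = 6.626 × 10⁻³⁴ / 1.730 × 10⁻⁹ = 3.830 × 10⁻²⁵ kg·m/s.
KE = p²/(2m) = (3.830 × 10⁻²⁵)² / (2 × 9.109 × 10⁻³¹) = 8.052 × 10⁻²⁰ J = 0.503 eV.

KE = 0.503 eV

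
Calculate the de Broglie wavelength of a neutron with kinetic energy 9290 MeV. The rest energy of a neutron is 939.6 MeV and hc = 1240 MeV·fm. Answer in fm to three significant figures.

Total energy E = KE + m₀c² = 9290 + 939.6 = 10229.6 MeV.
(pc)² = E² − (m₀c²)² = (10229.6)² − (939.6)² = 1.038 × 10⁸ MeV², so pc = 1.019 × 10⁴ MeV.
λ = hc/(pc) = 1240 MeV·fm / 1.019 × 10⁴ MeV = 0.122 fm.

λ = 0.122 fm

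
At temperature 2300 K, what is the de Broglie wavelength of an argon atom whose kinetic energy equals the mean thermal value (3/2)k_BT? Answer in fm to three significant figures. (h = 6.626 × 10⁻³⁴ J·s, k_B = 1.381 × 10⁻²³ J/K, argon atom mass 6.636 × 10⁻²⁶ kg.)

λ = 8330 fm

KE = (3/2)k_BT = 1.5 × 1.381 × 10⁻²³ × 2300 = 4.764 × 10⁻²⁰ J.
p = √(2mKE) = √(2 × 6.636 × 10⁻²⁶ × 4.764 × 10⁻²⁰) = 7.952 × 10⁻²³ kg·m/s.
λ = h/p = 8.33 × 10⁻¹² m = 8330 fm.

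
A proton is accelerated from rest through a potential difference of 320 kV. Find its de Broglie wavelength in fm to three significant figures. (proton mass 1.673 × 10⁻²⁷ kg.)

λ = 50.6 fm

KE = eV = 1.602 × 10⁻¹⁹ × 3.200 × 10⁵ = 5.126 × 10⁻¹⁴ J.
p = √(2mKE) = √(2 × 1.673 × 10⁻²⁷ × 5.126 × 10⁻¹⁴) = 1.310 × 10⁻²⁰ kg·m/s.
λ = h/p = 6.626 × 10⁻³⁴ / 1.310 × 10⁻²⁰ = 5.06 × 10⁻¹⁴ m = 50.6 fm.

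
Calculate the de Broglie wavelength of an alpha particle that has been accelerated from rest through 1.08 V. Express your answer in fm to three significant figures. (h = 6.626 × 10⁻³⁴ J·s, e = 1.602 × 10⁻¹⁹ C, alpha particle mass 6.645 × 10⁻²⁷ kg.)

λ = 9770 fm

KE = 2eV = 2 × 1.602 × 10⁻¹⁹ × 1.080 = 3.460 × 10⁻¹⁹ J.
p = √(2mKE) = √(2 × 6.645 × 10⁻²⁷ × 3.460 × 10⁻¹⁹) = 6.781 × 10⁻²³ kg·m/s.
λ = h/p = 6.626 × 10⁻³⁴ / 6.781 × 10⁻²³ = 9.77 × 10⁻¹² m = 9770 fm.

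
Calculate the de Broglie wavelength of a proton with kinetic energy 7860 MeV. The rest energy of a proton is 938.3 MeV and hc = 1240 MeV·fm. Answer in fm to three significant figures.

λ = 0.142 fm

Total energy E = KE + m₀c² = 7860 + 938.3 = 8798.3 MeV.
(pc)² = E² − (m₀c²)² = (8798.3)² − (938.3)² = 7.653 × 10⁷ MeV², so pc = 8748 MeV.
λ = hc/(pc) = 1240 MeV·fm / 8748 MeV = 0.142 fm.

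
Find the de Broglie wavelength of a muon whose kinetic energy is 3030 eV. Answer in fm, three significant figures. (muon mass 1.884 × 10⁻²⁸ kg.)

KE = 3030 eV = 4.854 × 10⁻¹⁶ J.
p = √(2mKE) = √(2 × 1.884 × 10⁻²⁸ × 4.854 × 10⁻¹⁶) = 4.277 × 10⁻²² kg·m/s.
λ = h/p = 6.626 × 10⁻³⁴ / 4.277 × 10⁻²² = 1.55 × 10⁻¹² m = 1550 fm.

λ = 1550 fm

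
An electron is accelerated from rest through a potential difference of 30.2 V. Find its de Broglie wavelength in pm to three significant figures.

KE = eV = 1.602 × 10⁻¹⁹ × 30.20 = 4.838 × 10⁻¹⁸ J.
p = √(2mKE) = √(2 × 9.109 × 10⁻³¹ × 4.838 × 10⁻¹⁸) = 2.969 × 10⁻²⁴ kg·m/s.
λ = h/p = 6.626 × 10⁻³⁴ / 2.969 × 10⁻²⁴ = 2.23 × 10⁻¹⁰ m = 223 pm.

λ = 223 pm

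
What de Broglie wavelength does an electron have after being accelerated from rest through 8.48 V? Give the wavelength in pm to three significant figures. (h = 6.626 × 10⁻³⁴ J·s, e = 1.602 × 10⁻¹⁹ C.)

λ = 421 pm

KE = eV = 1.602 × 10⁻¹⁹ × 8.480 = 1.358 × 10⁻¹⁸ J.
p = √(2mKE) = √(2 × 9.109 × 10⁻³¹ × 1.358 × 10⁻¹⁸) = 1.573 × 10⁻²⁴ kg·m/s.
λ = h/p = 6.626 × 10⁻³⁴ / 1.573 × 10⁻²⁴ = 4.21 × 10⁻¹⁰ m = 421 pm.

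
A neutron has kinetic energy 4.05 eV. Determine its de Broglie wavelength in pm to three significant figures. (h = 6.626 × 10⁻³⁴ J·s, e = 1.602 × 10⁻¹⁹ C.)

KE = 4.05 eV = 6.488 × 10⁻¹⁹ J.
p = √(2mKE) = √(2 × 1.675 × 10⁻²⁷ × 6.488 × 10⁻¹⁹) = 4.662 × 10⁻²³ kg·m/s.
λ = h/p = 6.626 × 10⁻³⁴ / 4.662 × 10⁻²³ = 1.42 × 10⁻¹¹ m = 14.2 pm.

λ = 14.2 pm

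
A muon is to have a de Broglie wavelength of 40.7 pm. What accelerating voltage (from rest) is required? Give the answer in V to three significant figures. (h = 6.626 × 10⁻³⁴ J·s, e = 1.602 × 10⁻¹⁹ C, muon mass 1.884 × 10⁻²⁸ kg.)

p = h/λ = 6.626 × 10⁻³⁴ / 4.070 × 10⁻¹¹ = 1.628 × 10⁻²³ kg·m/s.
KE = p²/(2m) = 7.034 × 10⁻¹⁹ J.
V = KE/e = 7.034 × 10⁻¹⁹ / (1.602 × 10⁻¹⁹) = 4.39 V.

V = 4.39 V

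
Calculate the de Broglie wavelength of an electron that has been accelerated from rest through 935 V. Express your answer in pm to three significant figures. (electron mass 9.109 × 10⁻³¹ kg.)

KE = eV = 1.602 × 10⁻¹⁹ × 935.0 = 1.498 × 10⁻¹⁶ J.
p = √(2mKE) = √(2 × 9.109 × 10⁻³¹ × 1.498 × 10⁻¹⁶) = 1.652 × 10⁻²³ kg·m/s.
λ = h/p = 6.626 × 10⁻³⁴ / 1.652 × 10⁻²³ = 4.01 × 10⁻¹¹ m = 40.1 pm.

λ = 40.1 pm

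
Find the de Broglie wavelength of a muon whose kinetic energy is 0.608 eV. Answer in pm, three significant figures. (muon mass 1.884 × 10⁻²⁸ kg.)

KE = 0.608 eV = 9.740 × 10⁻²⁰ J.
p = √(2mKE) = √(2 × 1.884 × 10⁻²⁸ × 9.740 × 10⁻²⁰) = 6.058 × 10⁻²⁴ kg·m/s.
λ = h/p = 6.626 × 10⁻³⁴ / 6.058 × 10⁻²⁴ = 1.09 × 10⁻¹⁰ m = 109 pm.

λ = 109 pm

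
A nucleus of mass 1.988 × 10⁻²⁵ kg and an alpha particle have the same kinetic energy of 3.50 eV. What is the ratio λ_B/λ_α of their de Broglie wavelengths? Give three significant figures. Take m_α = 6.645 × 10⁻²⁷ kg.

At fixed KE, p = √(2mKE) so λ = h/p ∝ 1/√m.
λ_B/λ_α = √(m_α/m_B) = √(6.645 × 10⁻²⁷/1.988 × 10⁻²⁵) = √(0.03343) = 0.183.

λ_B/λ_α = 0.183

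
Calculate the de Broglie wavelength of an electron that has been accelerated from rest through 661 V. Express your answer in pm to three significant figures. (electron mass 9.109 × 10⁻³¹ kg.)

KE = eV = 1.602 × 10⁻¹⁹ × 661.0 = 1.059 × 10⁻¹⁶ J.
p = √(2mKE) = √(2 × 9.109 × 10⁻³¹ × 1.059 × 10⁻¹⁶) = 1.389 × 10⁻²³ kg·m/s.
λ = h/p = 6.626 × 10⁻³⁴ / 1.389 × 10⁻²³ = 4.77 × 10⁻¹¹ m = 47.7 pm.

λ = 47.7 pm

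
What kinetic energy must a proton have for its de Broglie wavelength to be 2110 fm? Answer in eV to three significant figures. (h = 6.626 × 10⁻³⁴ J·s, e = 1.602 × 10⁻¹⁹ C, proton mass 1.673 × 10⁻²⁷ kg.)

p = h/λ = 6.626 × 10⁻³⁴ / 2.110 × 10⁻¹² = 3.140 × 10⁻²² kg·m/s.
KE = p²/(2m) = (3.140 × 10⁻²²)² / (2 × 1.673 × 10⁻²⁷) = 2.947 × 10⁻¹⁷ J = 184 eV.

KE = 184 eV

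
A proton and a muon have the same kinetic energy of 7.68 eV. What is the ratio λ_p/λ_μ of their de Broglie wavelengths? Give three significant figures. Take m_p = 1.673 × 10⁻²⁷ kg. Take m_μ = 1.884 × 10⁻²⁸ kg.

At fixed KE, p = √(2mKE) so λ = h/p ∝ 1/√m.
λ_p/λ_μ = √(m_μ/m_p) = √(1.884 × 10⁻²⁸/1.673 × 10⁻²⁷) = √(0.1126) = 0.336.

λ_p/λ_μ = 0.336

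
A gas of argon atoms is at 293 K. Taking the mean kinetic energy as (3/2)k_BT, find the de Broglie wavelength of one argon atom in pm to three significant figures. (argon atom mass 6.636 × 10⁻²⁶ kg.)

KE = (3/2)k_BT = 1.5 × 1.381 × 10⁻²³ × 293 = 6.069 × 10⁻²¹ J.
p = √(2mKE) = √(2 × 6.636 × 10⁻²⁶ × 6.069 × 10⁻²¹) = 2.838 × 10⁻²³ kg·m/s.
λ = h/p = 2.33 × 10⁻¹¹ m = 23.3 pm.

λ = 23.3 pm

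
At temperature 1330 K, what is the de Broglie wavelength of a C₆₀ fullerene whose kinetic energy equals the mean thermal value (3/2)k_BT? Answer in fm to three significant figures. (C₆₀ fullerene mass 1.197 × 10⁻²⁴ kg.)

λ = 2580 fm

KE = (3/2)k_BT = 1.5 × 1.381 × 10⁻²³ × 1330 = 2.755 × 10⁻²⁰ J.
p = √(2mKE) = √(2 × 1.197 × 10⁻²⁴ × 2.755 × 10⁻²⁰) = 2.568 × 10⁻²² kg·m/s.
λ = h/p = 2.58 × 10⁻¹² m = 2580 fm.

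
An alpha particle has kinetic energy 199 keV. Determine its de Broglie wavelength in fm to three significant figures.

λ = 32.2 fm

KE = 199 keV = 3.188 × 10⁻¹⁴ J.
p = √(2mKE) = √(2 × 6.645 × 10⁻²⁷ × 3.188 × 10⁻¹⁴) = 2.058 × 10⁻²⁰ kg·m/s.
λ = h/p = 6.626 × 10⁻³⁴ / 2.058 × 10⁻²⁰ = 3.22 × 10⁻¹⁴ m = 32.2 fm.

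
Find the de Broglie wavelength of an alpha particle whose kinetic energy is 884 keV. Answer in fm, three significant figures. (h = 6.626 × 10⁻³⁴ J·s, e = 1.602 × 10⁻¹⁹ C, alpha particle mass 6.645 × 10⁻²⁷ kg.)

KE = 884 keV = 1.416 × 10⁻¹³ J.
p = √(2mKE) = √(2 × 6.645 × 10⁻²⁷ × 1.416 × 10⁻¹³) = 4.338 × 10⁻²⁰ kg·m/s.
λ = h/p = 6.626 × 10⁻³⁴ / 4.338 × 10⁻²⁰ = 1.53 × 10⁻¹⁴ m = 15.3 fm.

λ = 15.3 fm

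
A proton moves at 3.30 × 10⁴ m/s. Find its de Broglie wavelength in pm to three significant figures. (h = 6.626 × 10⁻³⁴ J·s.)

p = mv = 1.673 × 10⁻²⁷ × 3.30 × 10⁴ = 5.521 × 10⁻²³ kg·m/s.
λ = h/p = 6.626 × 10⁻³⁴ / 5.521 × 10⁻²³ = 1.20 × 10⁻¹¹ m = 12.0 pm.

λ = 12.0 pm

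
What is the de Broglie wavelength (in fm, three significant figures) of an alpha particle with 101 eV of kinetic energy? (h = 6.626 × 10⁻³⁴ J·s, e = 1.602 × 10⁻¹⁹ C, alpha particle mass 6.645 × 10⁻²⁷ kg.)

λ = 1430 fm

KE = 101 eV = 1.618 × 10⁻¹⁷ J.
p = √(2mKE) = √(2 × 6.645 × 10⁻²⁷ × 1.618 × 10⁻¹⁷) = 4.637 × 10⁻²² kg·m/s.
λ = h/p = 6.626 × 10⁻³⁴ / 4.637 × 10⁻²² = 1.43 × 10⁻¹² m = 1430 fm.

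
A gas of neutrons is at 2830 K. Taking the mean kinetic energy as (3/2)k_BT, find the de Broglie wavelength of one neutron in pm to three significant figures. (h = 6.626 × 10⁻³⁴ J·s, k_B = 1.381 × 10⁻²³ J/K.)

KE = (3/2)k_BT = 1.5 × 1.381 × 10⁻²³ × 2830 = 5.862 × 10⁻²⁰ J.
p = √(2mKE) = √(2 × 1.675 × 10⁻²⁷ × 5.862 × 10⁻²⁰) = 1.401 × 10⁻²³ kg·m/s.
λ = h/p = 4.73 × 10⁻¹¹ m = 47.3 pm.

λ = 47.3 pm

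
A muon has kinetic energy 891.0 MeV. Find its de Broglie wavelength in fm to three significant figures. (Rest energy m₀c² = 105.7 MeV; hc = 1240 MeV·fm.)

Total energy E = KE + m₀c² = 891.0 + 105.7 = 996.7 MeV.
(pc)² = E² − (m₀c²)² = (996.7)² − (105.7)² = 9.822 × 10⁵ MeV², so pc = 991.1 MeV.
λ = hc/(pc) = 1240 MeV·fm / 991.1 MeV = 1.25 fm.

λ = 1.25 fm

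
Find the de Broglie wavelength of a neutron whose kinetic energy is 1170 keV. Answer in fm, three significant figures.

KE = 1170 keV = 1.874 × 10⁻¹³ J.
p = √(2mKE) = √(2 × 1.675 × 10⁻²⁷ × 1.874 × 10⁻¹³) = 2.506 × 10⁻²⁰ kg·m/s.
λ = h/p = 6.626 × 10⁻³⁴ / 2.506 × 10⁻²⁰ = 2.64 × 10⁻¹⁴ m = 26.4 fm.

λ = 26.4 fm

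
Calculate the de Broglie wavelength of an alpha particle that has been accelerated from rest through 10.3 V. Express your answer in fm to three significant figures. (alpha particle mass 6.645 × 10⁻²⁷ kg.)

λ = 3160 fm

KE = 2eV = 2 × 1.602 × 10⁻¹⁹ × 10.30 = 3.300 × 10⁻¹⁸ J.
p = √(2mKE) = √(2 × 6.645 × 10⁻²⁷ × 3.300 × 10⁻¹⁸) = 2.094 × 10⁻²² kg·m/s.
λ = h/p = 6.626 × 10⁻³⁴ / 2.094 × 10⁻²² = 3.16 × 10⁻¹² m = 3160 fm.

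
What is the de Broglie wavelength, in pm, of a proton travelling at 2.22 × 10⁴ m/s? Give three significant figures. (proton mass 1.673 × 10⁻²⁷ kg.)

p = mv = 1.673 × 10⁻²⁷ × 2.22 × 10⁴ = 3.714 × 10⁻²³ kg·m/s.
λ = h/p = 6.626 × 10⁻³⁴ / 3.714 × 10⁻²³ = 1.78 × 10⁻¹¹ m = 17.8 pm.

λ = 17.8 pm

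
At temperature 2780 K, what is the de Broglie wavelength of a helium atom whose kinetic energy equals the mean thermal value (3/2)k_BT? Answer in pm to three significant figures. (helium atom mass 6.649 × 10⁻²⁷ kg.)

λ = 23.9 pm

KE = (3/2)k_BT = 1.5 × 1.381 × 10⁻²³ × 2780 = 5.759 × 10⁻²⁰ J.
p = √(2mKE) = √(2 × 6.649 × 10⁻²⁷ × 5.759 × 10⁻²⁰) = 2.767 × 10⁻²³ kg·m/s.
λ = h/p = 2.39 × 10⁻¹¹ m = 23.9 pm.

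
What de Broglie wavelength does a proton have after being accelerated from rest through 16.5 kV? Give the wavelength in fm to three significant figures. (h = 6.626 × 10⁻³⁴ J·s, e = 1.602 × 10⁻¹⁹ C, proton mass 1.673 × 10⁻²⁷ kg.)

KE = eV = 1.602 × 10⁻¹⁹ × 1.650 × 10⁴ = 2.643 × 10⁻¹⁵ J.
p = √(2mKE) = √(2 × 1.673 × 10⁻²⁷ × 2.643 × 10⁻¹⁵) = 2.974 × 10⁻²¹ kg·m/s.
λ = h/p = 6.626 × 10⁻³⁴ / 2.974 × 10⁻²¹ = 2.23 × 10⁻¹³ m = 223 fm.

λ = 223 fm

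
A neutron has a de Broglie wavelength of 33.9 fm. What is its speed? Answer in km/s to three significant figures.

p = h/λ = 6.626 × 10⁻³⁴ / 3.390 × 10⁻¹⁴ = 1.955 × 10⁻²⁰ kg·m/s.
v = p/m = 1.955 × 10⁻²⁰ / 1.675 × 10⁻²⁷ = 1.17 × 10⁷ m/s = 1.17 × 10⁴ km/s.

v = 1.17 × 10⁴ km/s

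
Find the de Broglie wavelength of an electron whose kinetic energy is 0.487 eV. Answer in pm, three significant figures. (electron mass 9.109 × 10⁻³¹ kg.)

KE = 0.487 eV = 7.802 × 10⁻²⁰ J.
p = √(2mKE) = √(2 × 9.109 × 10⁻³¹ × 7.802 × 10⁻²⁰) = 3.770 × 10⁻²⁵ kg·m/s.
λ = h/p = 6.626 × 10⁻³⁴ / 3.770 × 10⁻²⁵ = 1.76 × 10⁻⁹ m = 1760 pm.

λ = 1760 pm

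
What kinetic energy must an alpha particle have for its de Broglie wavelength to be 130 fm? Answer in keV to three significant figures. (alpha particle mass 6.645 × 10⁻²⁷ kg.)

p = h/λ = 6.626 × 10⁻³⁴ / 1.300 × 10⁻¹³ = 5.097 × 10⁻²¹ kg·m/s.
KE = p²/(2m) = (5.097 × 10⁻²¹)² / (2 × 6.645 × 10⁻²⁷) = 1.955 × 10⁻¹⁵ J = 12.2 keV.

KE = 12.2 keV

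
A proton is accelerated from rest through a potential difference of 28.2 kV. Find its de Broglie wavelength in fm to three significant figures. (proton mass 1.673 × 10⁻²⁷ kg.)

KE = eV = 1.602 × 10⁻¹⁹ × 2.820 × 10⁴ = 4.518 × 10⁻¹⁵ J.
p = √(2mKE) = √(2 × 1.673 × 10⁻²⁷ × 4.518 × 10⁻¹⁵) = 3.888 × 10⁻²¹ kg·m/s.
λ = h/p = 6.626 × 10⁻³⁴ / 3.888 × 10⁻²¹ = 1.70 × 10⁻¹³ m = 170 fm.

λ = 170 fm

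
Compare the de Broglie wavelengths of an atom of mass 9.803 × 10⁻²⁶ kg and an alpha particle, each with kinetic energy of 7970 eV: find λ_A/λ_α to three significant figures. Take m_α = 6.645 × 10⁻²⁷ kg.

λ_A/λ_α = 0.260

At fixed KE, p = √(2mKE) so λ = h/p ∝ 1/√m.
λ_A/λ_α = √(m_α/m_A) = √(6.645 × 10⁻²⁷/9.803 × 10⁻²⁶) = √(0.06779) = 0.260.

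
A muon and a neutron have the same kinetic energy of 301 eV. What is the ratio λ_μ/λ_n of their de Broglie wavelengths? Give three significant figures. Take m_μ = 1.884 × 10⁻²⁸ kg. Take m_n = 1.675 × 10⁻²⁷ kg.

λ_μ/λ_n = 2.98

At fixed KE, p = √(2mKE) so λ = h/p ∝ 1/√m.
λ_μ/λ_n = √(m_n/m_μ) = √(1.675 × 10⁻²⁷/1.884 × 10⁻²⁸) = √(8.891) = 2.98.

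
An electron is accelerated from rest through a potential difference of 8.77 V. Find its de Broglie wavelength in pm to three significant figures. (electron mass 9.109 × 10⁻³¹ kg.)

KE = eV = 1.602 × 10⁻¹⁹ × 8.770 = 1.405 × 10⁻¹⁸ J.
p = √(2mKE) = √(2 × 9.109 × 10⁻³¹ × 1.405 × 10⁻¹⁸) = 1.600 × 10⁻²⁴ kg·m/s.
λ = h/p = 6.626 × 10⁻³⁴ / 1.600 × 10⁻²⁴ = 4.14 × 10⁻¹⁰ m = 414 pm.

λ = 414 pm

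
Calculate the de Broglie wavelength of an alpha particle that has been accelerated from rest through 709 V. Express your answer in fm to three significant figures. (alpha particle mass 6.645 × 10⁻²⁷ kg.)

KE = 2eV = 2 × 1.602 × 10⁻¹⁹ × 709.0 = 2.272 × 10⁻¹⁶ J.
p = √(2mKE) = √(2 × 6.645 × 10⁻²⁷ × 2.272 × 10⁻¹⁶) = 1.738 × 10⁻²¹ kg·m/s.
λ = h/p = 6.626 × 10⁻³⁴ / 1.738 × 10⁻²¹ = 3.81 × 10⁻¹³ m = 381 fm.

λ = 381 fm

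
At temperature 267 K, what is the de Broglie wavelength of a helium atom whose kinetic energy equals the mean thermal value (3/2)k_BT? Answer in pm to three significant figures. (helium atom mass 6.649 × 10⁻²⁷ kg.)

λ = 77.3 pm

KE = (3/2)k_BT = 1.5 × 1.381 × 10⁻²³ × 267 = 5.531 × 10⁻²¹ J.
p = √(2mKE) = √(2 × 6.649 × 10⁻²⁷ × 5.531 × 10⁻²¹) = 8.576 × 10⁻²⁴ kg·m/s.
λ = h/p = 7.73 × 10⁻¹¹ m = 77.3 pm.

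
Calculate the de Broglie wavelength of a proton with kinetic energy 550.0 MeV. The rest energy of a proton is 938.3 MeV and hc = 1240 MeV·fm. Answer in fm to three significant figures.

Total energy E = KE + m₀c² = 550.0 + 938.3 = 1488.3 MeV.
(pc)² = E² − (m₀c²)² = (1488.3)² − (938.3)² = 1.335 × 10⁶ MeV², so pc = 1155 MeV.
λ = hc/(pc) = 1240 MeV·fm / 1155 MeV = 1.07 fm.

λ = 1.07 fm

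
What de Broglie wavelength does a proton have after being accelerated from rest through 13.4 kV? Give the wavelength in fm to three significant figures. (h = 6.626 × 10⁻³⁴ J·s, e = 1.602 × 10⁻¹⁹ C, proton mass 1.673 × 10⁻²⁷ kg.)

λ = 247 fm

KE = eV = 1.602 × 10⁻¹⁹ × 1.340 × 10⁴ = 2.147 × 10⁻¹⁵ J.
p = √(2mKE) = √(2 × 1.673 × 10⁻²⁷ × 2.147 × 10⁻¹⁵) = 2.680 × 10⁻²¹ kg·m/s.
λ = h/p = 6.626 × 10⁻³⁴ / 2.680 × 10⁻²¹ = 2.47 × 10⁻¹³ m = 247 fm.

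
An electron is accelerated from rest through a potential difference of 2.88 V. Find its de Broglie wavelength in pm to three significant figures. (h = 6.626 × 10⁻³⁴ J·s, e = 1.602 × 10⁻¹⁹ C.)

λ = 723 pm

KE = eV = 1.602 × 10⁻¹⁹ × 2.880 = 4.614 × 10⁻¹⁹ J.
p = √(2mKE) = √(2 × 9.109 × 10⁻³¹ × 4.614 × 10⁻¹⁹) = 9.168 × 10⁻²⁵ kg·m/s.
λ = h/p = 6.626 × 10⁻³⁴ / 9.168 × 10⁻²⁵ = 7.23 × 10⁻¹⁰ m = 723 pm.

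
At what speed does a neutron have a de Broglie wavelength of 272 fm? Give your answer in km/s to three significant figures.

p = h/λ = 6.626 × 10⁻³⁴ / 2.720 × 10⁻¹³ = 2.436 × 10⁻²¹ kg·m/s.
v = p/m = 2.436 × 10⁻²¹ / 1.675 × 10⁻²⁷ = 1.45 × 10⁶ m/s = 1450 km/s.

v = 1450 km/s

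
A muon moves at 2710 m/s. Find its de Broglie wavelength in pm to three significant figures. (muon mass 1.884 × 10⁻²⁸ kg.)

λ = 1300 pm

p = mv = 1.884 × 10⁻²⁸ × 2710 = 5.106 × 10⁻²⁵ kg·m/s.
λ = h/p = 6.626 × 10⁻³⁴ / 5.106 × 10⁻²⁵ = 1.30 × 10⁻⁹ m = 1300 pm.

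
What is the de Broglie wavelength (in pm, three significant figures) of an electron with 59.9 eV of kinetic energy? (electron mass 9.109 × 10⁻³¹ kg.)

KE = 59.9 eV = 9.596 × 10⁻¹⁸ J.
p = √(2mKE) = √(2 × 9.109 × 10⁻³¹ × 9.596 × 10⁻¹⁸) = 4.181 × 10⁻²⁴ kg·m/s.
λ = h/p = 6.626 × 10⁻³⁴ / 4.181 × 10⁻²⁴ = 1.58 × 10⁻¹⁰ m = 158 pm.

λ = 158 pm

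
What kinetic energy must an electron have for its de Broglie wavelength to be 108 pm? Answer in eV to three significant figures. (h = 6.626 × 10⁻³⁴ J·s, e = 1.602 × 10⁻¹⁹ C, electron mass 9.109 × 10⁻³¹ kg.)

p = h/λ = 6.626 × 10⁻³⁴ / 1.080 × 10⁻¹⁰ = 6.135 × 10⁻²⁴ kg·m/s.
KE = p²/(2m) = (6.135 × 10⁻²⁴)² / (2 × 9.109 × 10⁻³¹) = 2.066 × 10⁻¹⁷ J = 129 eV.

KE = 129 eV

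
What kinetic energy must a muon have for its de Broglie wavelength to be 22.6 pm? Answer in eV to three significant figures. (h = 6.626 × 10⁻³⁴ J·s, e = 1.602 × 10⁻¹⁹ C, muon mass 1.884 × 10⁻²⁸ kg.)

p = h/λ = 6.626 × 10⁻³⁴ / 2.260 × 10⁻¹¹ = 2.932 × 10⁻²³ kg·m/s.
KE = p²/(2m) = (2.932 × 10⁻²³)² / (2 × 1.884 × 10⁻²⁸) = 2.281 × 10⁻¹⁸ J = 14.2 eV.

KE = 14.2 eV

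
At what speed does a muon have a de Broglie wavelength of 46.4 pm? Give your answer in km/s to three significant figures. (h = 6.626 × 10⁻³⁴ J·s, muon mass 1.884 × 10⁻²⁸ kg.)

v = 75.8 km/s

p = h/λ = 6.626 × 10⁻³⁴ / 4.640 × 10⁻¹¹ = 1.428 × 10⁻²³ kg·m/s.
v = p/m = 1.428 × 10⁻²³ / 1.884 × 10⁻²⁸ = 7.58 × 10⁴ m/s = 75.8 km/s.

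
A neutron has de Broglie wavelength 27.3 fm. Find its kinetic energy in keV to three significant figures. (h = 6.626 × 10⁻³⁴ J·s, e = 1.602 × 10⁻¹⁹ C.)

p = h/λ = 6.626 × 10⁻³⁴ / 2.730 × 10⁻¹⁴ = 2.427 × 10⁻²⁰ kg·m/s.
KE = p²/(2m) = (2.427 × 10⁻²⁰)² / (2 × 1.675 × 10⁻²⁷) = 1.758 × 10⁻¹³ J = 1100 keV.

KE = 1100 keV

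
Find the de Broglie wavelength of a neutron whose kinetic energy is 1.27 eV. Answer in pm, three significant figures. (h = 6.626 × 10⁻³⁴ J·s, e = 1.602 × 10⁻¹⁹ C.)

λ = 25.4 pm

KE = 1.27 eV = 2.035 × 10⁻¹⁹ J.
p = √(2mKE) = √(2 × 1.675 × 10⁻²⁷ × 2.035 × 10⁻¹⁹) = 2.611 × 10⁻²³ kg·m/s.
λ = h/p = 6.626 × 10⁻³⁴ / 2.611 × 10⁻²³ = 2.54 × 10⁻¹¹ m = 25.4 pm.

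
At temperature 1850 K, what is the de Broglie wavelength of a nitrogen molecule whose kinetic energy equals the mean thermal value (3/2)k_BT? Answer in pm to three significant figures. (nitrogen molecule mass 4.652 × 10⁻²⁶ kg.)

λ = 11.1 pm

KE = (3/2)k_BT = 1.5 × 1.381 × 10⁻²³ × 1850 = 3.832 × 10⁻²⁰ J.
p = √(2mKE) = √(2 × 4.652 × 10⁻²⁶ × 3.832 × 10⁻²⁰) = 5.971 × 10⁻²³ kg·m/s.
λ = h/p = 1.11 × 10⁻¹¹ m = 11.1 pm.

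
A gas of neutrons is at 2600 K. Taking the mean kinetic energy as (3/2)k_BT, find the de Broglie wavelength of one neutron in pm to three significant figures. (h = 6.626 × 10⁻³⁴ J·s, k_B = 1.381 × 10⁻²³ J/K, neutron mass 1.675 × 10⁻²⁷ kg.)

λ = 49.3 pm

KE = (3/2)k_BT = 1.5 × 1.381 × 10⁻²³ × 2600 = 5.386 × 10⁻²⁰ J.
p = √(2mKE) = √(2 × 1.675 × 10⁻²⁷ × 5.386 × 10⁻²⁰) = 1.343 × 10⁻²³ kg·m/s.
λ = h/p = 4.93 × 10⁻¹¹ m = 49.3 pm.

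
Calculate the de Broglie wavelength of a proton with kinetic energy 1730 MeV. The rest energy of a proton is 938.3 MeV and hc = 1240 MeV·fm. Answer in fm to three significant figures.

Total energy E = KE + m₀c² = 1730 + 938.3 = 2668.3 MeV.
(pc)² = E² − (m₀c²)² = (2668.3)² − (938.3)² = 6.239 × 10⁶ MeV², so pc = 2498 MeV.
λ = hc/(pc) = 1240 MeV·fm / 2498 MeV = 0.496 fm.

λ = 0.496 fm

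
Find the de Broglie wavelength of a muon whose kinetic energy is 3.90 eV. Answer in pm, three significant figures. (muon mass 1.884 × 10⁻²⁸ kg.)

KE = 3.90 eV = 6.248 × 10⁻¹⁹ J.
p = √(2mKE) = √(2 × 1.884 × 10⁻²⁸ × 6.248 × 10⁻¹⁹) = 1.534 × 10⁻²³ kg·m/s.
λ = h/p = 6.626 × 10⁻³⁴ / 1.534 × 10⁻²³ = 4.32 × 10⁻¹¹ m = 43.2 pm.

λ = 43.2 pm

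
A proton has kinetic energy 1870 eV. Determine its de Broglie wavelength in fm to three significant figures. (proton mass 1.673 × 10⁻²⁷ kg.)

λ = 662 fm

KE = 1870 eV = 2.996 × 10⁻¹⁶ J.
p = √(2mKE) = √(2 × 1.673 × 10⁻²⁷ × 2.996 × 10⁻¹⁶) = 1.001 × 10⁻²¹ kg·m/s.
λ = h/p = 6.626 × 10⁻³⁴ / 1.001 × 10⁻²¹ = 6.62 × 10⁻¹³ m = 662 fm.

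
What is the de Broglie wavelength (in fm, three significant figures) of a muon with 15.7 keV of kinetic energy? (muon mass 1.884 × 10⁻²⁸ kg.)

λ = 681 fm

KE = 15.7 keV = 2.515 × 10⁻¹⁵ J.
p = √(2mKE) = √(2 × 1.884 × 10⁻²⁸ × 2.515 × 10⁻¹⁵) = 9.735 × 10⁻²² kg·m/s.
λ = h/p = 6.626 × 10⁻³⁴ / 9.735 × 10⁻²² = 6.81 × 10⁻¹³ m = 681 fm.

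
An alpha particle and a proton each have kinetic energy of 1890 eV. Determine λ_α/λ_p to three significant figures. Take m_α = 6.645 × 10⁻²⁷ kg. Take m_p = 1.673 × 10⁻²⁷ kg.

λ_α/λ_p = 0.502

At fixed KE, p = √(2mKE) so λ = h/p ∝ 1/√m.
λ_α/λ_p = √(m_p/m_α) = √(1.673 × 10⁻²⁷/6.645 × 10⁻²⁷) = √(0.2518) = 0.502.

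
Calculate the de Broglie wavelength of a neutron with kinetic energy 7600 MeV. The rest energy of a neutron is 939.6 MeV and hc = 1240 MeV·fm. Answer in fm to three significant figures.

λ = 0.146 fm

Total energy E = KE + m₀c² = 7600 + 939.6 = 8539.6 MeV.
(pc)² = E² − (m₀c²)² = (8539.6)² − (939.6)² = 7.204 × 10⁷ MeV², so pc = 8488 MeV.
λ = hc/(pc) = 1240 MeV·fm / 8488 MeV = 0.146 fm.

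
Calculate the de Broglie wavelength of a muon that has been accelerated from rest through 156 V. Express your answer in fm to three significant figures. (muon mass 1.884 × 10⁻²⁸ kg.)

λ = 6830 fm

KE = eV = 1.602 × 10⁻¹⁹ × 156.0 = 2.499 × 10⁻¹⁷ J.
p = √(2mKE) = √(2 × 1.884 × 10⁻²⁸ × 2.499 × 10⁻¹⁷) = 9.704 × 10⁻²³ kg·m/s.
λ = h/p = 6.626 × 10⁻³⁴ / 9.704 × 10⁻²³ = 6.83 × 10⁻¹² m = 6830 fm.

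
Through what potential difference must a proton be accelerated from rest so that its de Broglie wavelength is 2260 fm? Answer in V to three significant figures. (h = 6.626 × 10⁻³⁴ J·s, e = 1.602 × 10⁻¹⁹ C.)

p = h/λ = 6.626 × 10⁻³⁴ / 2.260 × 10⁻¹² = 2.932 × 10⁻²² kg·m/s.
KE = p²/(2m) = 2.569 × 10⁻¹⁷ J.
V = KE/e = 2.569 × 10⁻¹⁷ / (1.602 × 10⁻¹⁹) = 160 V.

V = 160 V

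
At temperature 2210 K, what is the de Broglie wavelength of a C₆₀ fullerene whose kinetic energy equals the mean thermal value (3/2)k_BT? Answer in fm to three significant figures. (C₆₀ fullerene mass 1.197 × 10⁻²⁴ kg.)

λ = 2000 fm

KE = (3/2)k_BT = 1.5 × 1.381 × 10⁻²³ × 2210 = 4.578 × 10⁻²⁰ J.
p = √(2mKE) = √(2 × 1.197 × 10⁻²⁴ × 4.578 × 10⁻²⁰) = 3.311 × 10⁻²² kg·m/s.
λ = h/p = 2.00 × 10⁻¹² m = 2000 fm.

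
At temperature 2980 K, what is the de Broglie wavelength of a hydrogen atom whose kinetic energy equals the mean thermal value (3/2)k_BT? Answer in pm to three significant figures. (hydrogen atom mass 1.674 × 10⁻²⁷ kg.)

λ = 46.1 pm

KE = (3/2)k_BT = 1.5 × 1.381 × 10⁻²³ × 2980 = 6.173 × 10⁻²⁰ J.
p = √(2mKE) = √(2 × 1.674 × 10⁻²⁷ × 6.173 × 10⁻²⁰) = 1.438 × 10⁻²³ kg·m/s.
λ = h/p = 4.61 × 10⁻¹¹ m = 46.1 pm.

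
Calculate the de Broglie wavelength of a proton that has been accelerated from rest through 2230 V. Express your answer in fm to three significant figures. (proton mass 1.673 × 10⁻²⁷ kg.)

KE = eV = 1.602 × 10⁻¹⁹ × 2230 = 3.572 × 10⁻¹⁶ J.
p = √(2mKE) = √(2 × 1.673 × 10⁻²⁷ × 3.572 × 10⁻¹⁶) = 1.093 × 10⁻²¹ kg·m/s.
λ = h/p = 6.626 × 10⁻³⁴ / 1.093 × 10⁻²¹ = 6.06 × 10⁻¹³ m = 606 fm.

λ = 606 fm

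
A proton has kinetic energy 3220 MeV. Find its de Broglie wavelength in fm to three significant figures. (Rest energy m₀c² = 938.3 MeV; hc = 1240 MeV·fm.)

Total energy E = KE + m₀c² = 3220 + 938.3 = 4158.3 MeV.
(pc)² = E² − (m₀c²)² = (4158.3)² − (938.3)² = 1.641 × 10⁷ MeV², so pc = 4051 MeV.
λ = hc/(pc) = 1240 MeV·fm / 4051 MeV = 0.306 fm.

λ = 0.306 fm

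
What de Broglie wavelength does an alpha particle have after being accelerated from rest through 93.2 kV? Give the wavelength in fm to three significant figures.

KE = 2eV = 2 × 1.602 × 10⁻¹⁹ × 9.320 × 10⁴ = 2.986 × 10⁻¹⁴ J.
p = √(2mKE) = √(2 × 6.645 × 10⁻²⁷ × 2.986 × 10⁻¹⁴) = 1.992 × 10⁻²⁰ kg·m/s.
λ = h/p = 6.626 × 10⁻³⁴ / 1.992 × 10⁻²⁰ = 3.33 × 10⁻¹⁴ m = 33.3 fm.

λ = 33.3 fm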